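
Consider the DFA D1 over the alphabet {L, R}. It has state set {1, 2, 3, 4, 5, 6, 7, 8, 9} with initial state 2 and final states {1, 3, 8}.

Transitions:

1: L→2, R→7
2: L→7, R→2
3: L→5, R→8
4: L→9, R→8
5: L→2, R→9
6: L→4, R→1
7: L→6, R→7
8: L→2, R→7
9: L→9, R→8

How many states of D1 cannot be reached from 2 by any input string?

2

BFS from 2 reaches {1, 2, 4, 6, 7, 8, 9}; the 2 state(s) 3, 5 are never visited.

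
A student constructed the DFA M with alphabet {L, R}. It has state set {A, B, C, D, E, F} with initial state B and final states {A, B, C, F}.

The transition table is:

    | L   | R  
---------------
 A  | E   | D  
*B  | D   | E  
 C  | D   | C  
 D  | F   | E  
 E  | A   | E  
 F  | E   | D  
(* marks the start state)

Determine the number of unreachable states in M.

1

Starting at B and following transitions, the reachable set is {A, B, D, E, F}. That leaves C unreachable — 1 in total.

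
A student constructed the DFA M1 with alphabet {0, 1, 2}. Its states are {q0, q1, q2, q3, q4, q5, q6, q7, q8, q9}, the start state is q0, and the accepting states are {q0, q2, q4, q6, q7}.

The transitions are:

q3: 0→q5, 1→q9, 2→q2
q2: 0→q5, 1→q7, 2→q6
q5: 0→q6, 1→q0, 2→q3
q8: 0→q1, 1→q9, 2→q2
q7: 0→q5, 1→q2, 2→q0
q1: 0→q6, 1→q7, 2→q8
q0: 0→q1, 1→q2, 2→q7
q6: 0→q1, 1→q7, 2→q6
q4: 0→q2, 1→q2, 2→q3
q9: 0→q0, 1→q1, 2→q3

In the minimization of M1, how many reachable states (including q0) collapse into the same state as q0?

4

States {q4} cannot be reached from the start state, so discard them.
Initial partition by acceptance: {q0,q2,q6,q7} | {q1,q3,q5,q8,q9}.
On input 0, block {q1,q3,q5,q8,q9} splits into {q1,q5,q9} and {q3,q8}.
Split {q1,q5,q9} by δ(·,1) → {q1,q5} and {q9}.
Stable partition: {q0,q2,q6,q7} | {q1,q5} | {q3,q8} | {q9} — 4 equivalence classes.
The equivalence class containing q0 is {q0,q2,q6,q7}, of size 4.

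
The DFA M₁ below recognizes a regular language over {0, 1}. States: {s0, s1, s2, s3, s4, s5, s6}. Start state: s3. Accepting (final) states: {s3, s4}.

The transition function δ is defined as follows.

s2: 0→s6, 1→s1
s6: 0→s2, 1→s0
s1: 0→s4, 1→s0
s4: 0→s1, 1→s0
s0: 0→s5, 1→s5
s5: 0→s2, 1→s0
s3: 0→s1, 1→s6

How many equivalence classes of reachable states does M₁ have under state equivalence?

All states are reachable from the start state.
Start with accepting vs non-accepting: {s3,s4} | {s0,s1,s2,s5,s6}.
On input 0, block {s0,s1,s2,s5,s6} splits into {s0,s2,s5,s6} and {s1}.
Split {s0,s2,s5,s6} by δ(·,1) → {s0,s5,s6} and {s2}.
Split {s0,s5,s6} by δ(·,0) → {s5,s6} and {s0}.
Refine {s3,s4} on symbol 1: members go to different blocks, giving {s3} and {s4}.
Stable partition: {s3} | {s5,s6} | {s1} | {s2} | {s0} | {s4} — 6 equivalence classes.

6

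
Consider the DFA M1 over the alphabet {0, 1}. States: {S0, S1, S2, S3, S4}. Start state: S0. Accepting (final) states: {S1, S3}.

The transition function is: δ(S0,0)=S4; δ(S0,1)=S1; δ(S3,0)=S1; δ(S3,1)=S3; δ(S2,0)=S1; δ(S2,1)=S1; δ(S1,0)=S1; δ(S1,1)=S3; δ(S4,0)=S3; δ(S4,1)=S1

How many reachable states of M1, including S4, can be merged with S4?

States {S2} cannot be reached from the start state, so discard them.
Initial partition by acceptance: {S1,S3} | {S0,S4}.
Refine {S0,S4} on symbol 0: members go to different blocks, giving {S0} and {S4}.
The partition is now stable with 3 blocks: {S1,S3} | {S0} | {S4}.
State S4 belongs to the block {S4}, which has 1 states.

1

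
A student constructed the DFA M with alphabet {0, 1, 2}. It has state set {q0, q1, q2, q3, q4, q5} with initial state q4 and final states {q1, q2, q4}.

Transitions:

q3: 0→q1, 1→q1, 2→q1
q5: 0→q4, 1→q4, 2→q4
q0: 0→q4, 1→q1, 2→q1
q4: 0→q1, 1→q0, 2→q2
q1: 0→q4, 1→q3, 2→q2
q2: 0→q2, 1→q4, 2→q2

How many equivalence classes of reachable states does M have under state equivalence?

First remove the unreachable states {q5}; 5 states remain.
P0 = {q1,q2,q4} | {q0,q3}.
Refine {q1,q2,q4} on symbol 1: members go to different blocks, giving {q1,q4} and {q2}.
No further refinement is possible. Final partition (3 blocks): {q1,q4} | {q0,q3} | {q2}.

3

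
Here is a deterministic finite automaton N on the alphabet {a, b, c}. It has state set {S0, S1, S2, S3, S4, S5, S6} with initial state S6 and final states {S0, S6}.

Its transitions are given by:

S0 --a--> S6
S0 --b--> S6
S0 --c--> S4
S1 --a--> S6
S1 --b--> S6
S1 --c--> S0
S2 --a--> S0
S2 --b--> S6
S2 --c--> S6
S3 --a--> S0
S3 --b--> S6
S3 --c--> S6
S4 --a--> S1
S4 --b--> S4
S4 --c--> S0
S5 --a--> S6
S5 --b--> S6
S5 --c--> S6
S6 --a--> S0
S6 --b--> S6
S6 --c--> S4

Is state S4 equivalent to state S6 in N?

First remove the unreachable states {S2,S3,S5}; 4 states remain.
Start with accepting vs non-accepting: {S0,S6} | {S1,S4}.
Split {S1,S4} by δ(·,a) → {S1} and {S4}.
The partition is now stable with 3 blocks: {S0,S6} | {S1} | {S4}.
S4 and S6 end up in different blocks, so they are distinguishable. For instance, the string 'ε' is accepted from only S6.

No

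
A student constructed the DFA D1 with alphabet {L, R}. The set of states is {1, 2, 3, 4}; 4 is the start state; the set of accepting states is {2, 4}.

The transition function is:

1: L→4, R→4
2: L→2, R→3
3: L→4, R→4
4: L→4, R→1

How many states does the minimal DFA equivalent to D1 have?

2

Reachable states from the start: {1,4}. Unreachable: {2,3} — drop them.
P0 = {4} | {1}.
Stable partition: {4} | {1} — 2 equivalence classes.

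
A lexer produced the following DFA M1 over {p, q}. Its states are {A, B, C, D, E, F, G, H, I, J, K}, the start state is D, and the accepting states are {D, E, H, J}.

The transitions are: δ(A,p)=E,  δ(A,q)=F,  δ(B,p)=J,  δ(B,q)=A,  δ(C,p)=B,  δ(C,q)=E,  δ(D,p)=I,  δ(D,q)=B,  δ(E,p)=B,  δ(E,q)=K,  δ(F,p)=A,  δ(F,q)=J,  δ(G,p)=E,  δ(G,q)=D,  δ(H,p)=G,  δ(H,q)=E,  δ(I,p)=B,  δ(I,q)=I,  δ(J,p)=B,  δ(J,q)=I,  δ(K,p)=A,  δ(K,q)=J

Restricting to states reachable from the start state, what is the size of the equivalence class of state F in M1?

2

States {C,G,H} cannot be reached from the start state, so discard them.
Start with accepting vs non-accepting: {D,E,J} | {A,B,F,I,K}.
Refine {A,B,F,I,K} on symbol p: members go to different blocks, giving {F,I,K} and {A,B}.
Split {D,E,J} by δ(·,p) → {E,J} and {D}.
Split {F,I,K} by δ(·,q) → {F,K} and {I}.
Refine {E,J} on symbol q: members go to different blocks, giving {E} and {J}.
On input p, block {A,B} splits into {A} and {B}.
Stable partition: {E} | {F,K} | {A} | {D} | {I} | {J} | {B} — 7 equivalence classes.
The equivalence class containing F is {F,K}, of size 2.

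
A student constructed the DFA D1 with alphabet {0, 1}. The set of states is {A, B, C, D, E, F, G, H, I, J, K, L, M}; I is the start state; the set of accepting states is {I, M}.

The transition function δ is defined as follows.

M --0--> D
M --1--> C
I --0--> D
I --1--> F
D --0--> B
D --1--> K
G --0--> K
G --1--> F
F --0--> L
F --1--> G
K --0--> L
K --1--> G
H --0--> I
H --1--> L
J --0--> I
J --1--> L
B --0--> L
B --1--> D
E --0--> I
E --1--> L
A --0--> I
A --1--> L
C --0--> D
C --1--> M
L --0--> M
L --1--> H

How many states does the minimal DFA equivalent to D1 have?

Reachable states from the start: {B,C,D,F,G,H,I,K,L,M}. Unreachable: {A,E,J} — drop them.
Start with accepting vs non-accepting: {I,M} | {B,C,D,F,G,H,K,L}.
On input 0, block {B,C,D,F,G,H,K,L} splits into {B,C,D,F,G,K} and {H,L}.
Refine {B,C,D,F,G,K} on symbol 0: members go to different blocks, giving {B,F,K} and {C,D,G}.
On input 1, block {I,M} splits into {I} and {M}.
Split {H,L} by δ(·,0) → {H} and {L}.
Split {C,D,G} by δ(·,0) → {D,G} and {C}.
Stable partition: {I} | {B,F,K} | {H} | {D,G} | {M} | {L} | {C} — 7 equivalence classes.

7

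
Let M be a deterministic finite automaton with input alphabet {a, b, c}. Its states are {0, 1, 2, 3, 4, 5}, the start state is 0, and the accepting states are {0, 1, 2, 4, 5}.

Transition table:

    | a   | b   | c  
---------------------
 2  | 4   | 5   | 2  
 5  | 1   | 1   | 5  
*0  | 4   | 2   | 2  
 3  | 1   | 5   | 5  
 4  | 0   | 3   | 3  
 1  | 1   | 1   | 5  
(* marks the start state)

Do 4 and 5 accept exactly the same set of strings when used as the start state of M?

No

All states are reachable from the start state.
P0 = {0,1,2,4,5} | {3}.
Refine {0,1,2,4,5} on symbol b: members go to different blocks, giving {0,1,2,5} and {4}.
On input a, block {0,1,2,5} splits into {0,2} and {1,5}.
Refine {0,2} on symbol b: members go to different blocks, giving {0} and {2}.
No further refinement is possible. Final partition (5 blocks): {0} | {3} | {4} | {1,5} | {2}.
4 and 5 end up in different blocks, so they are distinguishable. For instance, the string 'b' is accepted from only 5.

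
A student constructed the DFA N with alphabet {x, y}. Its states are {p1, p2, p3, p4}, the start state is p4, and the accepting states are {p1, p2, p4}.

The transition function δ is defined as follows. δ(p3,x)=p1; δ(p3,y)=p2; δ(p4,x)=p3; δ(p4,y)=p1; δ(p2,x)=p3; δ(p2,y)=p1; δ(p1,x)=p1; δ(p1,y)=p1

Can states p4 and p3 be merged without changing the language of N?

All states are reachable from the start state.
Initial partition by acceptance: {p1,p2,p4} | {p3}.
On input x, block {p1,p2,p4} splits into {p2,p4} and {p1}.
Stable partition: {p2,p4} | {p3} | {p1} — 3 equivalence classes.
p4 and p3 end up in different blocks, so they are distinguishable. For instance, the string 'ε' is accepted from only p4.

No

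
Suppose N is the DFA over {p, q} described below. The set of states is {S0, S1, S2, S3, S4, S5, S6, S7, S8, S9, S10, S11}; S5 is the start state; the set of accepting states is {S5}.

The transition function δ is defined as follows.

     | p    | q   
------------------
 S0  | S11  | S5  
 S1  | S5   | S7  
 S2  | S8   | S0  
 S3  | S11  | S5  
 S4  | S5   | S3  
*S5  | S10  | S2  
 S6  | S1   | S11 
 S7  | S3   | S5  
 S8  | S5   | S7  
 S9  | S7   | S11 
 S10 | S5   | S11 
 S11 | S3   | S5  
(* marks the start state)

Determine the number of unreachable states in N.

BFS from S5 reaches {S0, S2, S3, S5, S7, S8, S10, S11}; the 4 state(s) S1, S4, S6, S9 are never visited.

4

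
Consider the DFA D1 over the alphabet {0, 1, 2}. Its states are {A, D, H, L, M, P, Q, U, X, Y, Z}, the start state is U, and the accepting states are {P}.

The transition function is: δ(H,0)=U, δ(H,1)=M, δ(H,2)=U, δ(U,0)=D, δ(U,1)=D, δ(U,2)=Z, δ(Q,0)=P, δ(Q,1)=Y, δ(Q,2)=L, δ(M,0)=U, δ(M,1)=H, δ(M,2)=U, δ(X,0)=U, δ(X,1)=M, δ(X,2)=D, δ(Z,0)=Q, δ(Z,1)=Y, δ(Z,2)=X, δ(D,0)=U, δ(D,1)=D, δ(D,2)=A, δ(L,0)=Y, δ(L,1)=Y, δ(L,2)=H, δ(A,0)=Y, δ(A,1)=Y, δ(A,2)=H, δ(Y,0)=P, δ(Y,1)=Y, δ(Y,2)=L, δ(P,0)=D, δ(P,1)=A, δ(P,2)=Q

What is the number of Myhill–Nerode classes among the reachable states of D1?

5

All states are reachable from the start state.
P0 = {P} | {A,D,H,L,M,Q,U,X,Y,Z}.
On input 0, block {A,D,H,L,M,Q,U,X,Y,Z} splits into {A,D,H,L,M,U,X,Z} and {Q,Y}.
On input 0, block {A,D,H,L,M,U,X,Z} splits into {D,H,M,U,X} and {A,L,Z}.
Refine {D,H,M,U,X} on symbol 2: members go to different blocks, giving {H,M,X} and {D,U}.
Stable partition: {P} | {H,M,X} | {Q,Y} | {A,L,Z} | {D,U} — 5 equivalence classes.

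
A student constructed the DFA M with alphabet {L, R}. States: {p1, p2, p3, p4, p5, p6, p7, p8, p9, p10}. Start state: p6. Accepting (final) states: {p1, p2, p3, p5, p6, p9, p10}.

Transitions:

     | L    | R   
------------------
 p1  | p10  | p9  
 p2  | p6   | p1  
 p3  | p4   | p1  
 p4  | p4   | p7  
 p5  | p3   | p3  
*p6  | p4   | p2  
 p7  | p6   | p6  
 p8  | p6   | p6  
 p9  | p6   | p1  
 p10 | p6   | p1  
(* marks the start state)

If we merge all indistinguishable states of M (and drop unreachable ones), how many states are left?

5

First remove the unreachable states {p3,p5,p8}; 7 states remain.
P0 = {p1,p2,p6,p9,p10} | {p4,p7}.
On input L, block {p1,p2,p6,p9,p10} splits into {p1,p2,p9,p10} and {p6}.
Split {p1,p2,p9,p10} by δ(·,L) → {p2,p9,p10} and {p1}.
Split {p4,p7} by δ(·,L) → {p4} and {p7}.
Stable partition: {p2,p9,p10} | {p4} | {p6} | {p1} | {p7} — 5 equivalence classes.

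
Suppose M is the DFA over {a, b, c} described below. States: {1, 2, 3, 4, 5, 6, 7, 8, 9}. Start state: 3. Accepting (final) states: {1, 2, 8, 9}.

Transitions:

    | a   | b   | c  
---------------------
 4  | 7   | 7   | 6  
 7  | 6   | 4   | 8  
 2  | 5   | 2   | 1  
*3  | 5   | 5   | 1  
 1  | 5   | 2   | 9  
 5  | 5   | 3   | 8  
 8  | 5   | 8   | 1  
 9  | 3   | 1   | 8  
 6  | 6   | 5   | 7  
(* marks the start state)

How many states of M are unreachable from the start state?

3

No path from 3 leads to 4, 6, 7; the other 6 states are all reachable.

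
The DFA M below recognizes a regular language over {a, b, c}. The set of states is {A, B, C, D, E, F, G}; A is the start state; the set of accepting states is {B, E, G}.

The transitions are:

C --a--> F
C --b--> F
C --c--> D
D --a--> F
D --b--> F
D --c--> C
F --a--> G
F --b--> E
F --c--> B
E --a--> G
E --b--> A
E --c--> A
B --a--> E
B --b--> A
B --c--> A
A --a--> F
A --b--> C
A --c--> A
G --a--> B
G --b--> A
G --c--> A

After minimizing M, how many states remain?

All states are reachable from the start state.
Start with accepting vs non-accepting: {B,E,G} | {A,C,D,F}.
Refine {A,C,D,F} on symbol a: members go to different blocks, giving {A,C,D} and {F}.
Split {A,C,D} by δ(·,b) → {C,D} and {A}.
Stable partition: {B,E,G} | {C,D} | {F} | {A} — 4 equivalence classes.

4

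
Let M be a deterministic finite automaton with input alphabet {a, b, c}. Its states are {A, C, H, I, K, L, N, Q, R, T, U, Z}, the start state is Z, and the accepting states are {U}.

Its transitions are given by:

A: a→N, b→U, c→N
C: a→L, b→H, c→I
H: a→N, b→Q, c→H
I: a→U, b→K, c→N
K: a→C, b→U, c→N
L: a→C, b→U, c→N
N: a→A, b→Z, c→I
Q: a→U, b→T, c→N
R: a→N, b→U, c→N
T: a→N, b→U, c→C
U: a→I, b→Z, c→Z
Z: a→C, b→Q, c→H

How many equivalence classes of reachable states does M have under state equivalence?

5

States {R} cannot be reached from the start state, so discard them.
Start with accepting vs non-accepting: {U} | {A,C,H,I,K,L,N,Q,T,Z}.
Refine {A,C,H,I,K,L,N,Q,T,Z} on symbol a: members go to different blocks, giving {A,C,H,K,L,N,T,Z} and {I,Q}.
On input b, block {A,C,H,K,L,N,T,Z} splits into {A,K,L,T} and {C,N} and {H,Z}.
The partition is now stable with 5 blocks: {U} | {A,K,L,T} | {I,Q} | {C,N} | {H,Z}.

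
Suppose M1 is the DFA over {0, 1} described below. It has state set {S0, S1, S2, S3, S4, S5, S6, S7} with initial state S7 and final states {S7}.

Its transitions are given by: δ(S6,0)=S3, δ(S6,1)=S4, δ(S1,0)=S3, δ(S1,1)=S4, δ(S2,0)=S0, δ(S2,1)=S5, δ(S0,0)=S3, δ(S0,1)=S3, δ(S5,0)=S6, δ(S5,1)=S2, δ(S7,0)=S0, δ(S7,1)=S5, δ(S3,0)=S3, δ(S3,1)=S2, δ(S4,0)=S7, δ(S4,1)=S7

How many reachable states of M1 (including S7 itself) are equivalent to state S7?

Reachable states from the start: {S0,S2,S3,S4,S5,S6,S7}. Unreachable: {S1} — drop them.
Start with accepting vs non-accepting: {S7} | {S0,S2,S3,S4,S5,S6}.
Refine {S0,S2,S3,S4,S5,S6} on symbol 0: members go to different blocks, giving {S0,S2,S3,S5,S6} and {S4}.
Split {S0,S2,S3,S5,S6} by δ(·,1) → {S0,S2,S3,S5} and {S6}.
Split {S0,S2,S3,S5} by δ(·,0) → {S0,S2,S3} and {S5}.
Refine {S0,S2,S3} on symbol 1: members go to different blocks, giving {S0,S3} and {S2}.
Refine {S0,S3} on symbol 1: members go to different blocks, giving {S0} and {S3}.
Stable partition: {S7} | {S0} | {S4} | {S6} | {S5} | {S2} | {S3} — 7 equivalence classes.
State S7 belongs to the block {S7}, which has 1 states.

1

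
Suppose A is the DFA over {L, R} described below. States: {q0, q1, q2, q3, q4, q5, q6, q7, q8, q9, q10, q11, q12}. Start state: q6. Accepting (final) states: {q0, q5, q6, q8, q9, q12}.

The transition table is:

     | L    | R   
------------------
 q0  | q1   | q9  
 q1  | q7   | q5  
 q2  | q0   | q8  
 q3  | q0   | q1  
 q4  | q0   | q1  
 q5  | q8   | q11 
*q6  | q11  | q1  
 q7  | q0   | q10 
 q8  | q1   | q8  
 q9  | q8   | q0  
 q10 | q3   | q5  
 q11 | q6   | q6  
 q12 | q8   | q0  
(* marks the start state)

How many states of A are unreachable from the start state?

BFS from q6 reaches {q0, q1, q3, q5, q6, q7, q8, q9, q10, q11}; the 3 state(s) q2, q4, q12 are never visited.

3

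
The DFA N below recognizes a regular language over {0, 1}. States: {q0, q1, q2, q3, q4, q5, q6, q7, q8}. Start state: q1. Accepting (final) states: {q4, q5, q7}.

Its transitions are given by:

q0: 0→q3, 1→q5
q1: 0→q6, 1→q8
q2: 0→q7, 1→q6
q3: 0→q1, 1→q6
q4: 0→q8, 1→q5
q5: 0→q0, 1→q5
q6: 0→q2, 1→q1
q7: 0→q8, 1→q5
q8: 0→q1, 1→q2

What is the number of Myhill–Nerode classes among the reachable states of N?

Reachable states from the start: {q0,q1,q2,q3,q5,q6,q7,q8}. Unreachable: {q4} — drop them.
P0 = {q5,q7} | {q0,q1,q2,q3,q6,q8}.
Split {q0,q1,q2,q3,q6,q8} by δ(·,0) → {q0,q1,q3,q6,q8} and {q2}.
Split {q0,q1,q3,q6,q8} by δ(·,0) → {q0,q1,q3,q8} and {q6}.
Split {q0,q1,q3,q8} by δ(·,0) → {q0,q3,q8} and {q1}.
Refine {q0,q3,q8} on symbol 0: members go to different blocks, giving {q3,q8} and {q0}.
Split {q5,q7} by δ(·,0) → {q5} and {q7}.
Refine {q3,q8} on symbol 1: members go to different blocks, giving {q3} and {q8}.
Stable partition: {q5} | {q3} | {q2} | {q6} | {q1} | {q0} | {q7} | {q8} — 8 equivalence classes.

8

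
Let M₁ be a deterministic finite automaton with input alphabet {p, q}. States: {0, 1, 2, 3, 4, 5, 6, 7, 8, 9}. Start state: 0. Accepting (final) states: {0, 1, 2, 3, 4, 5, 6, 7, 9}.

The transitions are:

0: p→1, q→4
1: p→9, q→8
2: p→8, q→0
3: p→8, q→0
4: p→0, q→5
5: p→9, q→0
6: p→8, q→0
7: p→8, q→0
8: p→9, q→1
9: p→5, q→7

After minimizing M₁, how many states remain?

First remove the unreachable states {2,3,6}; 7 states remain.
Start with accepting vs non-accepting: {0,1,4,5,7,9} | {8}.
Split {0,1,4,5,7,9} by δ(·,p) → {0,1,4,5,9} and {7}.
Split {0,1,4,5,9} by δ(·,q) → {0,4,5} and {1} and {9}.
Refine {0,4,5} on symbol p: members go to different blocks, giving {0} and {4} and {5}.
No further refinement is possible. Final partition (7 blocks): {0} | {8} | {7} | {1} | {9} | {4} | {5}.

7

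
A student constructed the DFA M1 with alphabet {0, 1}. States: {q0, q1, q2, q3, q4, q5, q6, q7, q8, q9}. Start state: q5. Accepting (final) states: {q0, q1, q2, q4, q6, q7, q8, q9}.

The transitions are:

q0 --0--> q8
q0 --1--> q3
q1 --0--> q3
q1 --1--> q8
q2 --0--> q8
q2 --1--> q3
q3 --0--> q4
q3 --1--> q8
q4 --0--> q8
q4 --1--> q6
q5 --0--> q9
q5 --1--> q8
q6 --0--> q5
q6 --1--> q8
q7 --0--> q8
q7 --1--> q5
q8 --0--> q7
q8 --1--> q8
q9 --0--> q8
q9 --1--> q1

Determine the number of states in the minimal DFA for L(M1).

5

First remove the unreachable states {q0,q2}; 8 states remain.
Start with accepting vs non-accepting: {q1,q4,q6,q7,q8,q9} | {q3,q5}.
Refine {q1,q4,q6,q7,q8,q9} on symbol 0: members go to different blocks, giving {q4,q7,q8,q9} and {q1,q6}.
Split {q4,q7,q8,q9} by δ(·,1) → {q4,q9} and {q7} and {q8}.
Stable partition: {q4,q9} | {q3,q5} | {q1,q6} | {q7} | {q8} — 5 equivalence classes.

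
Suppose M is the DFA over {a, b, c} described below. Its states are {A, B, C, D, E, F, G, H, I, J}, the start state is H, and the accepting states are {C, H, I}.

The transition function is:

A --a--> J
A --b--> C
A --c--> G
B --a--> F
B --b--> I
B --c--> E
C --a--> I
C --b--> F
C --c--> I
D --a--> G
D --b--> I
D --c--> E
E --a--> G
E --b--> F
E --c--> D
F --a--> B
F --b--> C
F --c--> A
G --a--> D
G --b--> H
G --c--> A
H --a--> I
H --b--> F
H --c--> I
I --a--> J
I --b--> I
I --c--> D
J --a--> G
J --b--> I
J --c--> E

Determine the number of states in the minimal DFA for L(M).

5

All states are reachable from the start state.
Start with accepting vs non-accepting: {C,H,I} | {A,B,D,E,F,G,J}.
Split {C,H,I} by δ(·,a) → {C,H} and {I}.
Split {A,B,D,E,F,G,J} by δ(·,b) → {A,F,G} and {B,D,J} and {E}.
Stable partition: {C,H} | {A,F,G} | {I} | {B,D,J} | {E} — 5 equivalence classes.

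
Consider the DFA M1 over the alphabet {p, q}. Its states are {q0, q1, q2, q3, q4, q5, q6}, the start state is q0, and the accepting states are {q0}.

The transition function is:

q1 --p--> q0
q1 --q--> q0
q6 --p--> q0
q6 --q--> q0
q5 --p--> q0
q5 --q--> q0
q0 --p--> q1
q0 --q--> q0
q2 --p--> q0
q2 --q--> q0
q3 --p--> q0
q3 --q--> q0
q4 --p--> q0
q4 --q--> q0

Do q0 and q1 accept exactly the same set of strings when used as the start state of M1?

No

Reachable states from the start: {q0,q1}. Unreachable: {q2,q3,q4,q5,q6} — drop them.
P0 = {q0} | {q1}.
Stable partition: {q0} | {q1} — 2 equivalence classes.
q0 and q1 end up in different blocks, so they are distinguishable. For instance, the string 'ε' is accepted from only q0.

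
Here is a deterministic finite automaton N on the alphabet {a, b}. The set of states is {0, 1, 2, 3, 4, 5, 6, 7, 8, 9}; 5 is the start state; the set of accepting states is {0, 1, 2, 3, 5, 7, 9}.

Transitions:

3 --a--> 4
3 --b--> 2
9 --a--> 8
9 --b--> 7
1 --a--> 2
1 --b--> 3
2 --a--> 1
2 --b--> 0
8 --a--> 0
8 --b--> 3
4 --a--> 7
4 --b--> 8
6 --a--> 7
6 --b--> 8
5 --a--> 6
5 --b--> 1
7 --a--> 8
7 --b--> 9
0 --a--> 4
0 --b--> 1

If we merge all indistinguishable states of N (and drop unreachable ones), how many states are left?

P0 = {0,1,2,3,5,7,9} | {4,6,8}.
Split {0,1,2,3,5,7,9} by δ(·,a) → {0,3,5,7,9} and {1,2}.
Split {0,3,5,7,9} by δ(·,b) → {0,3,5} and {7,9}.
On input a, block {4,6,8} splits into {4,6} and {8}.
The partition is now stable with 5 blocks: {0,3,5} | {4,6} | {1,2} | {7,9} | {8}.

5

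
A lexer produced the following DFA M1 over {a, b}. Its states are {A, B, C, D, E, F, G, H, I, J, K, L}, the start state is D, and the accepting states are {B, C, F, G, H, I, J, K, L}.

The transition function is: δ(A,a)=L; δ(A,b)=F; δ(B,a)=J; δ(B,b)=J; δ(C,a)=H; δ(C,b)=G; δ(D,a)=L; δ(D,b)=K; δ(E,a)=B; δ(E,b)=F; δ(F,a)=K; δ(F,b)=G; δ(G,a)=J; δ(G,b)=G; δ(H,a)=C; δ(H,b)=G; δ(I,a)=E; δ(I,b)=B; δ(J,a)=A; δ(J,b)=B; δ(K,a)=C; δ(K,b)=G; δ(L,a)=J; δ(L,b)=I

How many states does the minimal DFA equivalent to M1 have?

5

Initial partition by acceptance: {B,C,F,G,H,I,J,K,L} | {A,D,E}.
On input a, block {B,C,F,G,H,I,J,K,L} splits into {B,C,F,G,H,K,L} and {I,J}.
On input a, block {B,C,F,G,H,K,L} splits into {C,F,H,K} and {B,G,L}.
Split {B,G,L} by δ(·,b) → {B,L} and {G}.
Stable partition: {C,F,H,K} | {A,D,E} | {I,J} | {B,L} | {G} — 5 equivalence classes.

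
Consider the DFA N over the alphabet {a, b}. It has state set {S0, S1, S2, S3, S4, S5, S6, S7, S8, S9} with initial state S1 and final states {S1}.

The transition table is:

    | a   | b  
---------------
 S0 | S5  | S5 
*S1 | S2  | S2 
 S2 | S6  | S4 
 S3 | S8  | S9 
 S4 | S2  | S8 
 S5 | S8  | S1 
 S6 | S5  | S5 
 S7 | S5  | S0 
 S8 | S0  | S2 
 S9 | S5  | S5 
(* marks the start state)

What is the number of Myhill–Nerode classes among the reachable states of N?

6

States {S3,S7,S9} cannot be reached from the start state, so discard them.
Start with accepting vs non-accepting: {S1} | {S0,S2,S4,S5,S6,S8}.
Refine {S0,S2,S4,S5,S6,S8} on symbol b: members go to different blocks, giving {S0,S2,S4,S6,S8} and {S5}.
On input a, block {S0,S2,S4,S6,S8} splits into {S2,S4,S8} and {S0,S6}.
On input a, block {S2,S4,S8} splits into {S2,S8} and {S4}.
Refine {S2,S8} on symbol b: members go to different blocks, giving {S2} and {S8}.
Stable partition: {S1} | {S2} | {S5} | {S0,S6} | {S4} | {S8} — 6 equivalence classes.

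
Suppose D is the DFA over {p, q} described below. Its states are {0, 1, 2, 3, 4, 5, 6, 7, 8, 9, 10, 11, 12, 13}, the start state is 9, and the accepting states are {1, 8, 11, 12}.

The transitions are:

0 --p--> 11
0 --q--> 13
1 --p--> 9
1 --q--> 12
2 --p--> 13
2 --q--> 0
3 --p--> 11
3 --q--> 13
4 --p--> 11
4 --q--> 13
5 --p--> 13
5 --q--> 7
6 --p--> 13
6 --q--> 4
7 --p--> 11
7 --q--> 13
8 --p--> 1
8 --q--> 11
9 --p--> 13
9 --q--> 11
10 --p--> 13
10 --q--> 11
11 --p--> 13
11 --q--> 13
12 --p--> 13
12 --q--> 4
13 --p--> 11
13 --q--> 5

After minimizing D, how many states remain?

5

Reachable states from the start: {5,7,9,11,13}. Unreachable: {0,1,2,3,4,6,8,10,12} — drop them.
Initial partition by acceptance: {11} | {5,7,9,13}.
Split {5,7,9,13} by δ(·,p) → {5,9} and {7,13}.
Split {5,9} by δ(·,q) → {5} and {9}.
On input q, block {7,13} splits into {7} and {13}.
The partition is now stable with 5 blocks: {11} | {5} | {7} | {9} | {13}.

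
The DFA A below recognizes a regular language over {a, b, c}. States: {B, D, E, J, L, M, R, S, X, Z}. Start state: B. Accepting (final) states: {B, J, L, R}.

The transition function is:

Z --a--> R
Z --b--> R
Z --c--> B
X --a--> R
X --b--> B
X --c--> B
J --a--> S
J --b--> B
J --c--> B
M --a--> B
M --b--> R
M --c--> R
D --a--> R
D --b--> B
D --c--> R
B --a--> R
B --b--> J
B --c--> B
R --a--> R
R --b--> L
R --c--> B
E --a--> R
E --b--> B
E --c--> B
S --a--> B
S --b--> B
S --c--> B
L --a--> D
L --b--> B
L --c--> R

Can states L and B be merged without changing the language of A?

States {E,M,X,Z} cannot be reached from the start state, so discard them.
P0 = {B,J,L,R} | {D,S}.
Refine {B,J,L,R} on symbol a: members go to different blocks, giving {J,L} and {B,R}.
No further refinement is possible. Final partition (3 blocks): {J,L} | {D,S} | {B,R}.
L and B end up in different blocks, so they are distinguishable. For instance, the string 'a' is accepted from only B.

No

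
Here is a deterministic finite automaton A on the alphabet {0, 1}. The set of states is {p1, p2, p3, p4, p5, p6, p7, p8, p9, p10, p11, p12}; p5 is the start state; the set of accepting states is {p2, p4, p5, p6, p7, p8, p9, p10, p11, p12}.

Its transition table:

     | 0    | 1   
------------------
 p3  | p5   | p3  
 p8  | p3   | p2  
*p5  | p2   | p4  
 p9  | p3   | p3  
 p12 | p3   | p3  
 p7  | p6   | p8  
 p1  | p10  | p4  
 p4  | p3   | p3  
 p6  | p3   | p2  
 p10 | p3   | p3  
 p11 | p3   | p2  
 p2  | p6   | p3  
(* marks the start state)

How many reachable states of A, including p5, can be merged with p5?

States {p1,p7,p8,p9,p10,p11,p12} cannot be reached from the start state, so discard them.
Initial partition by acceptance: {p2,p4,p5,p6} | {p3}.
Split {p2,p4,p5,p6} by δ(·,0) → {p2,p5} and {p4,p6}.
Refine {p2,p5} on symbol 0: members go to different blocks, giving {p2} and {p5}.
On input 1, block {p4,p6} splits into {p4} and {p6}.
Stable partition: {p2} | {p3} | {p4} | {p5} | {p6} — 5 equivalence classes.
The equivalence class containing p5 is {p5}, of size 1.

1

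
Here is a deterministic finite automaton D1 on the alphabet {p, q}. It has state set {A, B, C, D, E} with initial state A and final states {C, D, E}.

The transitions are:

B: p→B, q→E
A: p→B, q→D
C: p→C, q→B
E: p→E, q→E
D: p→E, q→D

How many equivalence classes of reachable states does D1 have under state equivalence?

First remove the unreachable states {C}; 4 states remain.
P0 = {D,E} | {A,B}.
The partition is now stable with 2 blocks: {D,E} | {A,B}.

2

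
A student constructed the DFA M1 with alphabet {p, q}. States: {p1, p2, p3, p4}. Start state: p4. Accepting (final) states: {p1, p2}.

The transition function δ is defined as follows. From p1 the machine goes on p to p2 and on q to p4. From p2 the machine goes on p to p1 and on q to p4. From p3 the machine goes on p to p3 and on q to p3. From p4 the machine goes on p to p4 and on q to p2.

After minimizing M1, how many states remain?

Reachable states from the start: {p1,p2,p4}. Unreachable: {p3} — drop them.
P0 = {p1,p2} | {p4}.
No further refinement is possible. Final partition (2 blocks): {p1,p2} | {p4}.

2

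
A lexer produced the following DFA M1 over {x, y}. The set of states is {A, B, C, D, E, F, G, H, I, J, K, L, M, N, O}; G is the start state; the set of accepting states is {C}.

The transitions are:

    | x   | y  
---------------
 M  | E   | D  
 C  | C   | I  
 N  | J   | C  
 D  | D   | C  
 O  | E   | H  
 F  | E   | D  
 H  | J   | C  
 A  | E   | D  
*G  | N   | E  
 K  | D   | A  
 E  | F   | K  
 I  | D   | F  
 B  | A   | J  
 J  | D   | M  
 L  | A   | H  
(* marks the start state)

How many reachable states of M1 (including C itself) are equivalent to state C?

1

States {B,H,L,O} cannot be reached from the start state, so discard them.
P0 = {C} | {A,D,E,F,G,I,J,K,M,N}.
On input y, block {A,D,E,F,G,I,J,K,M,N} splits into {A,E,F,G,I,J,K,M} and {D,N}.
Split {A,E,F,G,I,J,K,M} by δ(·,x) → {A,E,F,M} and {G,I,J,K}.
Split {A,E,F,M} by δ(·,y) → {A,F,M} and {E}.
Split {D,N} by δ(·,x) → {D} and {N}.
Split {G,I,J,K} by δ(·,x) → {I,J,K} and {G}.
No further refinement is possible. Final partition (7 blocks): {C} | {A,F,M} | {D} | {I,J,K} | {E} | {N} | {G}.
The equivalence class containing C is {C}, of size 1.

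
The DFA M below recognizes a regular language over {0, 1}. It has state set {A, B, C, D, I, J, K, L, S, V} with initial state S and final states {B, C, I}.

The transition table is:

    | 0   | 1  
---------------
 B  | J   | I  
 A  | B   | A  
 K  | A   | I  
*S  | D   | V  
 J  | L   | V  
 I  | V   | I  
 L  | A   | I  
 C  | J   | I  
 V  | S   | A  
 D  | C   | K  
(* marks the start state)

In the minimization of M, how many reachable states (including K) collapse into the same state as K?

2

Every state is reachable, so we keep all 10.
Initial partition by acceptance: {B,C,I} | {A,D,J,K,L,S,V}.
Refine {A,D,J,K,L,S,V} on symbol 0: members go to different blocks, giving {J,K,L,S,V} and {A,D}.
Refine {J,K,L,S,V} on symbol 0: members go to different blocks, giving {K,L,S} and {J,V}.
Refine {K,L,S} on symbol 1: members go to different blocks, giving {K,L} and {S}.
Refine {A,D} on symbol 1: members go to different blocks, giving {A} and {D}.
Refine {J,V} on symbol 0: members go to different blocks, giving {V} and {J}.
On input 0, block {B,C,I} splits into {B,C} and {I}.
The partition is now stable with 8 blocks: {B,C} | {K,L} | {A} | {V} | {S} | {D} | {J} | {I}.
State K belongs to the block {K,L}, which has 2 states.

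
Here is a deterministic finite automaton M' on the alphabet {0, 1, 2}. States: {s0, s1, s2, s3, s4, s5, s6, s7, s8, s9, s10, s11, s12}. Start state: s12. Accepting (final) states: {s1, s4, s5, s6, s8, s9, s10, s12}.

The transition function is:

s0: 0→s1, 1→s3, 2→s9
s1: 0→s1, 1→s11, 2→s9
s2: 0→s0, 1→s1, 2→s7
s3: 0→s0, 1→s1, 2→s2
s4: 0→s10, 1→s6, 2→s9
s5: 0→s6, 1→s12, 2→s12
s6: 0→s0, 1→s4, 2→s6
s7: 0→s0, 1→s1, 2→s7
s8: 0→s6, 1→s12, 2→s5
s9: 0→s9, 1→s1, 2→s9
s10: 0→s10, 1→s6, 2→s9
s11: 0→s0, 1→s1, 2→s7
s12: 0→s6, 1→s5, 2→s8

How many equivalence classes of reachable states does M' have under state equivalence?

7

Every state is reachable, so we keep all 13.
Start with accepting vs non-accepting: {s1,s4,s5,s6,s8,s9,s10,s12} | {s0,s2,s3,s7,s11}.
Refine {s1,s4,s5,s6,s8,s9,s10,s12} on symbol 0: members go to different blocks, giving {s1,s4,s5,s8,s9,s10,s12} and {s6}.
Refine {s1,s4,s5,s8,s9,s10,s12} on symbol 0: members go to different blocks, giving {s1,s4,s9,s10} and {s5,s8,s12}.
On input 1, block {s1,s4,s9,s10} splits into {s4,s10} and {s1} and {s9}.
Refine {s0,s2,s3,s7,s11} on symbol 0: members go to different blocks, giving {s2,s3,s7,s11} and {s0}.
Stable partition: {s4,s10} | {s2,s3,s7,s11} | {s6} | {s5,s8,s12} | {s1} | {s9} | {s0} — 7 equivalence classes.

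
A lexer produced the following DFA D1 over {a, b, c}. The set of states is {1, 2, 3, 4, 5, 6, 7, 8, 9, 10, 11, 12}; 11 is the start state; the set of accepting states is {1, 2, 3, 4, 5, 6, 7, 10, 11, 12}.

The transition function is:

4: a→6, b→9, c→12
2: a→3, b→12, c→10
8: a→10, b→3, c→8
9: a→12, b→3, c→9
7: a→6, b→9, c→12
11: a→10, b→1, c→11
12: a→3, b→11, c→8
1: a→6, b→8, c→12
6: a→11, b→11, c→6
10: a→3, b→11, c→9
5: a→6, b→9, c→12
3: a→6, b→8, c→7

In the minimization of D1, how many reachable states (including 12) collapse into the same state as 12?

States {2,4,5} cannot be reached from the start state, so discard them.
P0 = {1,3,6,7,10,11,12} | {8,9}.
Refine {1,3,6,7,10,11,12} on symbol b: members go to different blocks, giving {6,10,11,12} and {1,3,7}.
Refine {6,10,11,12} on symbol a: members go to different blocks, giving {6,11} and {10,12}.
Split {6,11} by δ(·,a) → {6} and {11}.
On input c, block {1,3,7} splits into {1,7} and {3}.
No further refinement is possible. Final partition (6 blocks): {6} | {8,9} | {1,7} | {10,12} | {11} | {3}.
The equivalence class containing 12 is {10,12}, of size 2.

2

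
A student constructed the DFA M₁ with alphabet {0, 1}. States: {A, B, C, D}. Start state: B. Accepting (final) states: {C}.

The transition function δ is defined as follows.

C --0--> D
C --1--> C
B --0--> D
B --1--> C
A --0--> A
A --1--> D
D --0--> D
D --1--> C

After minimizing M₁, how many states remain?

2

Reachable states from the start: {B,C,D}. Unreachable: {A} — drop them.
P0 = {C} | {B,D}.
Stable partition: {C} | {B,D} — 2 equivalence classes.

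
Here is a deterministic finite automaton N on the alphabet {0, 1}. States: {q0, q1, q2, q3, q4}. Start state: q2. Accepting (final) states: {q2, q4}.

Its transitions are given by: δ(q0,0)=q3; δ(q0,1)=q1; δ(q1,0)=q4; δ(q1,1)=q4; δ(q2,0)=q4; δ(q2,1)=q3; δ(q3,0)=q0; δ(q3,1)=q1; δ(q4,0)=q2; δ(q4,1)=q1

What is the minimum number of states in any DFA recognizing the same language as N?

4

P0 = {q2,q4} | {q0,q1,q3}.
On input 0, block {q0,q1,q3} splits into {q0,q3} and {q1}.
Split {q2,q4} by δ(·,1) → {q2} and {q4}.
No further refinement is possible. Final partition (4 blocks): {q2} | {q0,q3} | {q1} | {q4}.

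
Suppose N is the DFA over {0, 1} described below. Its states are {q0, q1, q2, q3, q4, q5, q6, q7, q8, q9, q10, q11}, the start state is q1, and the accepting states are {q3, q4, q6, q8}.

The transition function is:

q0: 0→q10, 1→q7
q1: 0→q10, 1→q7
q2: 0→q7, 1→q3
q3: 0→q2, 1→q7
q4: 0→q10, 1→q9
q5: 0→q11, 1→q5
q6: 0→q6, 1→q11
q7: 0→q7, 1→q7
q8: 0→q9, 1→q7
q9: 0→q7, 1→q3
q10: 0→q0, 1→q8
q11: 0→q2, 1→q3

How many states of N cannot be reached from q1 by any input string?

Starting at q1 and following transitions, the reachable set is {q0, q1, q2, q3, q7, q8, q9, q10}. That leaves q4, q5, q6, q11 unreachable — 4 in total.

4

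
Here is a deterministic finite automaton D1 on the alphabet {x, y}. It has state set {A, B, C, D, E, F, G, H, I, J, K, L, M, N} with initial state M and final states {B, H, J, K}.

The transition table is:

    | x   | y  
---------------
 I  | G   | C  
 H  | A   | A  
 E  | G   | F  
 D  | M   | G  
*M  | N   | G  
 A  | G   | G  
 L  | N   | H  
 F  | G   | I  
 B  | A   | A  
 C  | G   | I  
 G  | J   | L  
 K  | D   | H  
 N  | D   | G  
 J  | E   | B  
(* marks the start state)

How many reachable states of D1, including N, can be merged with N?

Reachable states from the start: {A,B,C,D,E,F,G,H,I,J,L,M,N}. Unreachable: {K} — drop them.
Start with accepting vs non-accepting: {B,H,J} | {A,C,D,E,F,G,I,L,M,N}.
Split {B,H,J} by δ(·,y) → {B,H} and {J}.
Split {A,C,D,E,F,G,I,L,M,N} by δ(·,x) → {A,C,D,E,F,I,L,M,N} and {G}.
On input x, block {A,C,D,E,F,I,L,M,N} splits into {A,C,E,F,I} and {D,L,M,N}.
On input y, block {A,C,E,F,I} splits into {C,E,F,I} and {A}.
Split {D,L,M,N} by δ(·,y) → {D,M,N} and {L}.
Stable partition: {B,H} | {C,E,F,I} | {J} | {G} | {D,M,N} | {A} | {L} — 7 equivalence classes.
The equivalence class containing N is {D,M,N}, of size 3.

3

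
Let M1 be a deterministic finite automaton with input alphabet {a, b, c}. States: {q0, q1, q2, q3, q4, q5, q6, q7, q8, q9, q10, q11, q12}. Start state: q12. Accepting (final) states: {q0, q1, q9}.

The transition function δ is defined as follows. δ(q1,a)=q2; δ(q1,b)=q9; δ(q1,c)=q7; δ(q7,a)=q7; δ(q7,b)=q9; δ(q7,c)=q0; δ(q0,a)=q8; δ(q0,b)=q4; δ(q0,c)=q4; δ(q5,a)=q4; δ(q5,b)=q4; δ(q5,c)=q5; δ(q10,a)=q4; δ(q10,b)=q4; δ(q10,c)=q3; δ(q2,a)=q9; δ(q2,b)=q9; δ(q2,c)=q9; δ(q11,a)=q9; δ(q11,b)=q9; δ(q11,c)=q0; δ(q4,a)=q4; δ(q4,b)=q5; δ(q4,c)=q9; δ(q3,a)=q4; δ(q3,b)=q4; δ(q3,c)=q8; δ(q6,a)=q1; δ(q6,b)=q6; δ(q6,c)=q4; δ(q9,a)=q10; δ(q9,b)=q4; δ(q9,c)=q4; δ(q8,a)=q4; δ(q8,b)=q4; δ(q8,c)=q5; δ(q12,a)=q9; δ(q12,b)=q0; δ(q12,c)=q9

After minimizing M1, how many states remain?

4

States {q1,q2,q6,q7,q11} cannot be reached from the start state, so discard them.
P0 = {q0,q9} | {q3,q4,q5,q8,q10,q12}.
Refine {q3,q4,q5,q8,q10,q12} on symbol a: members go to different blocks, giving {q3,q4,q5,q8,q10} and {q12}.
On input c, block {q3,q4,q5,q8,q10} splits into {q3,q5,q8,q10} and {q4}.
No further refinement is possible. Final partition (4 blocks): {q0,q9} | {q3,q5,q8,q10} | {q12} | {q4}.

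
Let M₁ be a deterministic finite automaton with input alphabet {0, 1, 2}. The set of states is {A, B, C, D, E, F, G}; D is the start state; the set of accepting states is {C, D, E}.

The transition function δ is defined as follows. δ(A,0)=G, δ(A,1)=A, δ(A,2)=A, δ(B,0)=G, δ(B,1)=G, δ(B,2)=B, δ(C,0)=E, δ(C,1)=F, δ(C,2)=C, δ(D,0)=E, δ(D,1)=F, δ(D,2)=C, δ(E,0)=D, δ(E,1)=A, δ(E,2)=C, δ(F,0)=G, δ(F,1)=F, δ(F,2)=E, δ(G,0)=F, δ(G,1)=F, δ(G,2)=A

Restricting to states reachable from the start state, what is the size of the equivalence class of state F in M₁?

First remove the unreachable states {B}; 6 states remain.
P0 = {C,D,E} | {A,F,G}.
Split {A,F,G} by δ(·,2) → {A,G} and {F}.
Split {C,D,E} by δ(·,1) → {C,D} and {E}.
On input 0, block {A,G} splits into {A} and {G}.
Stable partition: {C,D} | {A} | {F} | {E} | {G} — 5 equivalence classes.
State F belongs to the block {F}, which has 1 states.

1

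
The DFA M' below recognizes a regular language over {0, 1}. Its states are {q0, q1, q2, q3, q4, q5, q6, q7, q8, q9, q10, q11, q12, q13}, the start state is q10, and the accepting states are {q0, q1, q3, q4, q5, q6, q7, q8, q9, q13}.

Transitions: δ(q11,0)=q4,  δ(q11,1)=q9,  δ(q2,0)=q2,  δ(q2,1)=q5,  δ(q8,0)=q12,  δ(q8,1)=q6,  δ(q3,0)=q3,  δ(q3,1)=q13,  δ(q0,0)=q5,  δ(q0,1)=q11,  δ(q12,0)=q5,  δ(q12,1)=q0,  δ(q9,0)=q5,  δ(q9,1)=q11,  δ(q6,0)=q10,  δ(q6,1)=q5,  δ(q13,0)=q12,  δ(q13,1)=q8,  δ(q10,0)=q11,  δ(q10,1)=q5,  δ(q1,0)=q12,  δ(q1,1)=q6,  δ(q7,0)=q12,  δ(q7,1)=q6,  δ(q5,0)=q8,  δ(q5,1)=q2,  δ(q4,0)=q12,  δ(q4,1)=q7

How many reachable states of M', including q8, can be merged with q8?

States {q1,q3,q13} cannot be reached from the start state, so discard them.
Start with accepting vs non-accepting: {q0,q4,q5,q6,q7,q8,q9} | {q2,q10,q11,q12}.
On input 0, block {q0,q4,q5,q6,q7,q8,q9} splits into {q4,q6,q7,q8} and {q0,q5,q9}.
Split {q4,q6,q7,q8} by δ(·,1) → {q4,q7,q8} and {q6}.
Refine {q4,q7,q8} on symbol 1: members go to different blocks, giving {q7,q8} and {q4}.
Split {q2,q10,q11,q12} by δ(·,0) → {q2,q10} and {q11} and {q12}.
On input 0, block {q2,q10} splits into {q2} and {q10}.
Refine {q0,q5,q9} on symbol 0: members go to different blocks, giving {q0,q9} and {q5}.
Stable partition: {q7,q8} | {q2} | {q0,q9} | {q6} | {q4} | {q11} | {q12} | {q10} | {q5} — 9 equivalence classes.
The equivalence class containing q8 is {q7,q8}, of size 2.

2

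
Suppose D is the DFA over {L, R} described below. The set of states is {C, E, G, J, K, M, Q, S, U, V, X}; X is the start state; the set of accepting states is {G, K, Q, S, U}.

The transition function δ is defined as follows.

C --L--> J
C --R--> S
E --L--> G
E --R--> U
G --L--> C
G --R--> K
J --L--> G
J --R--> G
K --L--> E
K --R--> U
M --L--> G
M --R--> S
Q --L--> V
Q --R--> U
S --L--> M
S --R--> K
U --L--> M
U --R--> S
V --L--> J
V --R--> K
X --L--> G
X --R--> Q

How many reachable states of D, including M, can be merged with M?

Every state is reachable, so we keep all 11.
Initial partition by acceptance: {G,K,Q,S,U} | {C,E,J,M,V,X}.
Refine {C,E,J,M,V,X} on symbol L: members go to different blocks, giving {E,J,M,X} and {C,V}.
On input L, block {G,K,Q,S,U} splits into {K,S,U} and {G,Q}.
Split {E,J,M,X} by δ(·,R) → {E,M} and {J,X}.
Stable partition: {K,S,U} | {E,M} | {C,V} | {G,Q} | {J,X} — 5 equivalence classes.
State M belongs to the block {E,M}, which has 2 states.

2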